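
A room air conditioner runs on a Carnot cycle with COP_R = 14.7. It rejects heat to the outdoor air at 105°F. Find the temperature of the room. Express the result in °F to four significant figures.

For a Carnot refrigerator COP_R = T_C/(T_H − T_C), so T_C = COP·T_H/(1 + COP).
With T_H = 313.71 K, T_C = 14.7 × 313.71/15.70 = 293.72 K.
Converting, 293.72 K = 69.03°F.

69.03 °F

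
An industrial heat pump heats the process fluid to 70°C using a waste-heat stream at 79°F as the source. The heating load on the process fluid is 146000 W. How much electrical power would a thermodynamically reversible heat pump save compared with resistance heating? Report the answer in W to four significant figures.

In absolute terms T_C = 299.26 K and T_H = 343.15 K, so ΔT = 43.89 K.
COP_Carnot = T_H/ΔT = 343.15/43.89 = 7.819.
Resistance heating needs Ẇ_res = Q̇_H = 146000 W; the reversible heat pump needs only Ẇ_hp = Q̇_H/COP = 18670 W.
Saving = 146000 − 18670 = 127300 W.

127300 W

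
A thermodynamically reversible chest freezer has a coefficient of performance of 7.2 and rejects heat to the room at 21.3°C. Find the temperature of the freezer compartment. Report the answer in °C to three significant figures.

For a Carnot refrigerator COP_R = T_C/(T_H − T_C), so T_C = COP·T_H/(1 + COP).
With T_H = 294.45 K, T_C = 7.2 × 294.45/8.200 = 258.54 K.
Converting, 258.54 K = -14.61°C.

-14.6 °C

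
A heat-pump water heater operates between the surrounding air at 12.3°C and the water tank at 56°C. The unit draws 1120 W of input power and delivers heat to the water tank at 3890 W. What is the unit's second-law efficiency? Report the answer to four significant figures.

COP_actual = Q̇_H/Ẇ = 3890/1120 = 3.473.
In absolute terms T_C = 285.45 K and T_H = 329.15 K, so ΔT = 43.70 K.
COP_Carnot = T_H/ΔT = 329.15/43.70 = 7.532.
η_II = COP_actual/COP_Carnot = 3.473/7.532 = 0.4611.

0.4611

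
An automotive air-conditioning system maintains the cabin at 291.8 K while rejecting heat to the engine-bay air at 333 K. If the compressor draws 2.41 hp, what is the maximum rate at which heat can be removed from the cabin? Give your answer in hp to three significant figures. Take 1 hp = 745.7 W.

17.1 hp

The reservoir spacing is ΔT = 333 − 291.8 = 41.20 K.
COP_Carnot = T_C/ΔT = 291.80/41.20 = 7.083.
Q̇_max = COP_Carnot × Ẇ = 7.083 × 2.410 hp = 17.07 hp.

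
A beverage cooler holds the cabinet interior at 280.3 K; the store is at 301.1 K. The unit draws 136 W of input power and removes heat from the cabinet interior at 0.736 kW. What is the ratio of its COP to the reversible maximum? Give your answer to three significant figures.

0.402

Converting, Q̇_C = 0.7360 kW = 736.0 W, so COP_actual = Q̇_C/Ẇ = 736.0/136.0 = 5.412.
The reservoir spacing is ΔT = 301.1 − 280.3 = 20.80 K.
COP_Carnot = T_C/ΔT = 280.30/20.80 = 13.48.
η_II = COP_actual/COP_Carnot = 5.412/13.48 = 0.4016.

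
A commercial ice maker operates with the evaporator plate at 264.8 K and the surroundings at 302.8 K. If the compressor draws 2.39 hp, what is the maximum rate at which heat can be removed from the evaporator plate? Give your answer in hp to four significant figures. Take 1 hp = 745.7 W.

The reservoir spacing is ΔT = 302.8 − 264.8 = 38.00 K.
COP_Carnot = T_C/ΔT = 264.80/38.00 = 6.968.
Q̇_max = COP_Carnot × Ẇ = 6.968 × 2.390 hp = 16.65 hp.

16.65 hp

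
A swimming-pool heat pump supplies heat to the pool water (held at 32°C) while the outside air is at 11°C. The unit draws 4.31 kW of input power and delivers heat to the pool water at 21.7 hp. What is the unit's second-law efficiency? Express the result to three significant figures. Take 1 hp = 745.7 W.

0.258

Converting, Q̇_H = 21.70 hp = 16.18 kW, so COP_actual = Q̇_H/Ẇ = 16.18/4.310 = 3.754.
In absolute terms T_C = 284.15 K and T_H = 305.15 K, so ΔT = 21.00 K.
COP_Carnot = T_H/ΔT = 305.15/21.00 = 14.53.
η_II = COP_actual/COP_Carnot = 3.754/14.53 = 0.2584.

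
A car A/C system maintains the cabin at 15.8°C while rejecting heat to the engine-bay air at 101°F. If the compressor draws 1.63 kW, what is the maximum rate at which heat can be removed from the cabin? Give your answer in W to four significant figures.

20900 W

In absolute terms T_C = 288.95 K and T_H = 311.48 K, so ΔT = 22.53 K.
COP_Carnot = T_C/ΔT = 288.95/22.53 = 12.82.
Q̇_max = COP_Carnot × Ẇ = 12.82 × 1.630 kW = 20.90 kW = 20900 W.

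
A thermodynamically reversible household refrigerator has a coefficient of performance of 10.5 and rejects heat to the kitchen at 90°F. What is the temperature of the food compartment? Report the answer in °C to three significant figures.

5.67 °C

For a Carnot refrigerator COP_R = T_C/(T_H − T_C), so T_C = COP·T_H/(1 + COP).
With T_H = 305.37 K, T_C = 10.5 × 305.37/11.50 = 278.82 K.
Converting, 278.82 K = 5.67°C.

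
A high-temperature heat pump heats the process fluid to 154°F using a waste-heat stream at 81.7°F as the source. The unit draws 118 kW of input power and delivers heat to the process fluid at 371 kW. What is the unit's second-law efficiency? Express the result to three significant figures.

0.370

COP_actual = Q̇_H/Ẇ = 371.0/118.0 = 3.144.
In absolute terms T_C = 300.76 K and T_H = 340.93 K, so ΔT = 40.17 K.
COP_Carnot = T_H/ΔT = 340.93/40.17 = 8.488.
η_II = COP_actual/COP_Carnot = 3.144/8.488 = 0.3704.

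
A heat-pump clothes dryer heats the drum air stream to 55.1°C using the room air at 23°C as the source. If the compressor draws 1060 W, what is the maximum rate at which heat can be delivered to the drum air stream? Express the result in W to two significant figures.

In absolute terms T_C = 296.15 K and T_H = 328.25 K, so ΔT = 32.10 K.
COP_Carnot = T_H/ΔT = 328.25/32.10 = 10.23.
Q̇_max = COP_Carnot × Ẇ = 10.23 × 1060 W = 10840 W.

11000 W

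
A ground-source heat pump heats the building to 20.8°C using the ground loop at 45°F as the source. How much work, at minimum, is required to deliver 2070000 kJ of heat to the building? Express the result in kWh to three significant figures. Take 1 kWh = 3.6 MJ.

In absolute terms T_C = 280.37 K and T_H = 293.95 K, so ΔT = 13.58 K.
The reversible limit is COP_HP = T_H/ΔT = 21.65, so W_min = Q_H/COP = Q_H·ΔT/T_H.
W_min = 2070000 × 13.58/293.95 = 95610 kJ = 26.56 kWh.

26.6 kWh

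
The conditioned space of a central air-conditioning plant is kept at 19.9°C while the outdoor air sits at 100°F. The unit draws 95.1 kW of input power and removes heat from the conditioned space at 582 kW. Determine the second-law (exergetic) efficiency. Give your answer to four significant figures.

COP_actual = Q̇_C/Ẇ = 582.0/95.10 = 6.120.
In absolute terms T_C = 293.05 K and T_H = 310.93 K, so ΔT = 17.88 K.
COP_Carnot = T_C/ΔT = 293.05/17.88 = 16.39.
η_II = COP_actual/COP_Carnot = 6.120/16.39 = 0.3733.

0.3733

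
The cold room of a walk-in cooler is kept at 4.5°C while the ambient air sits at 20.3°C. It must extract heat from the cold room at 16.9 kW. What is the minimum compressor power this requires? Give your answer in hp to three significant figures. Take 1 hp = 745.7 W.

1.29 hp

In absolute terms T_C = 277.65 K and T_H = 293.45 K, so ΔT = 15.80 K.
COP_Carnot = T_C/ΔT = 277.65/15.80 = 17.57.
Ẇ_min = Q̇/COP_Carnot = 16.90/17.57 = 0.9617 kW = 1.290 hp.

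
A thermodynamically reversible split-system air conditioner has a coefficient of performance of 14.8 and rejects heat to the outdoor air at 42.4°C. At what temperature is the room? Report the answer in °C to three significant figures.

For a Carnot refrigerator COP_R = T_C/(T_H − T_C), so T_C = COP·T_H/(1 + COP).
With T_H = 315.55 K, T_C = 14.8 × 315.55/15.80 = 295.58 K.
Converting, 295.58 K = 22.43°C.

22.4 °C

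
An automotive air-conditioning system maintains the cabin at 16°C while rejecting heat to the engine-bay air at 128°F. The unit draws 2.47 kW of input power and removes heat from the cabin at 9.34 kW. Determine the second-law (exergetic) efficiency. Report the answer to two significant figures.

0.49

COP_actual = Q̇_C/Ẇ = 9.340/2.470 = 3.781.
In absolute terms T_C = 289.15 K and T_H = 326.48 K, so ΔT = 37.33 K.
COP_Carnot = T_C/ΔT = 289.15/37.33 = 7.745.
η_II = COP_actual/COP_Carnot = 3.781/7.745 = 0.4882.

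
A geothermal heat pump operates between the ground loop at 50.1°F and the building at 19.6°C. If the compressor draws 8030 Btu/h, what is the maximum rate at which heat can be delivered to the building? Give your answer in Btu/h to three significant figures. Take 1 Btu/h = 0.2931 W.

246000 Btu/h

In absolute terms T_C = 283.21 K and T_H = 292.75 K, so ΔT = 9.544 K.
COP_Carnot = T_H/ΔT = 292.75/9.544 = 30.67.
Q̇_max = COP_Carnot × Ẇ = 30.67 × 8030 Btu/h = 246300 Btu/h.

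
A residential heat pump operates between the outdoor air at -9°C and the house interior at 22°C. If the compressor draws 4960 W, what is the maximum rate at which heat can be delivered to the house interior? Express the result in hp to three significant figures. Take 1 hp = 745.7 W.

63.3 hp

In absolute terms T_C = 264.15 K and T_H = 295.15 K, so ΔT = 31.00 K.
COP_Carnot = T_H/ΔT = 295.15/31.00 = 9.521.
Q̇_max = COP_Carnot × Ẇ = 9.521 × 4960 W = 47220 W = 63.33 hp.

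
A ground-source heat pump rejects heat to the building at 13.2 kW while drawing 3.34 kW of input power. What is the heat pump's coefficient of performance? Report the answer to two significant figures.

4.0

The first law gives Q̇_H = Q̇_C + Ẇ, so the three rates are Q̇_C = 9.860, Q̇_H = 13.20, Ẇ = 3.340 kW.
COP_HP = Q̇_H/Ẇ = 13.20/3.340 = 3.952.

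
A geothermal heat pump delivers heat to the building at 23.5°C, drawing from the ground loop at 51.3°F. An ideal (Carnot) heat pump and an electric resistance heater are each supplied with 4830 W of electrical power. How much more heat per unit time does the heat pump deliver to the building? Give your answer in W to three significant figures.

In absolute terms T_C = 283.87 K and T_H = 296.65 K, so ΔT = 12.78 K.
COP_Carnot = T_H/ΔT = 296.65/12.78 = 23.22.
The heat pump delivers Q̇_H = COP × Ẇ = 112100 W; the resistance heater delivers Ẇ = 4830 W.
Extra = (COP − 1)·Ẇ = 107300 W.

107000 W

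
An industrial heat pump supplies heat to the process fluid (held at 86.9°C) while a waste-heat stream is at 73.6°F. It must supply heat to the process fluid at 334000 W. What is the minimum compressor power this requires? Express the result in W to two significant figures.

In absolute terms T_C = 296.26 K and T_H = 360.05 K, so ΔT = 63.79 K.
COP_Carnot = T_H/ΔT = 360.05/63.79 = 5.644.
Ẇ_min = Q̇/COP_Carnot = 334000/5.644 = 59170 W.

59000 W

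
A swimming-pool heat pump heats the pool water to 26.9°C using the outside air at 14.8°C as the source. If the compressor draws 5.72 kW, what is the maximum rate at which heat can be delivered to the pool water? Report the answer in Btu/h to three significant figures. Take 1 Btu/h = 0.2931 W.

In absolute terms T_C = 287.95 K and T_H = 300.05 K, so ΔT = 12.10 K.
COP_Carnot = T_H/ΔT = 300.05/12.10 = 24.80.
Q̇_max = COP_Carnot × Ẇ = 24.80 × 5.720 kW = 141.8 kW = 483900 Btu/h.

484000 Btu/h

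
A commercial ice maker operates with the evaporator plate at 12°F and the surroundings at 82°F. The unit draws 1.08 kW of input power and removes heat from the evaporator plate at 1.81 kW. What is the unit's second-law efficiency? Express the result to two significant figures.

0.25

COP_actual = Q̇_C/Ẇ = 1.810/1.080 = 1.676.
In absolute terms T_C = 262.04 K and T_H = 300.93 K, so ΔT = 38.89 K.
COP_Carnot = T_C/ΔT = 262.04/38.89 = 6.738.
η_II = COP_actual/COP_Carnot = 1.676/6.738 = 0.2487.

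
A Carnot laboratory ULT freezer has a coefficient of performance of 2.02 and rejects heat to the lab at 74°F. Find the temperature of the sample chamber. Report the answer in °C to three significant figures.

-74.8 °C

For a Carnot refrigerator COP_R = T_C/(T_H − T_C), so T_C = COP·T_H/(1 + COP).
With T_H = 296.48 K, T_C = 2.02 × 296.48/3.020 = 198.31 K.
Converting, 198.31 K = -74.84°C.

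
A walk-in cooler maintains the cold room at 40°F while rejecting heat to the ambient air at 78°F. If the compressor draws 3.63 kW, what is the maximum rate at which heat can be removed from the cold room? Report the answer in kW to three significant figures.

47.7 kW

In absolute terms T_C = 277.59 K and T_H = 298.71 K, so ΔT = 21.11 K.
COP_Carnot = T_C/ΔT = 277.59/21.11 = 13.15.
Q̇_max = COP_Carnot × Ẇ = 13.15 × 3.630 kW = 47.73 kW.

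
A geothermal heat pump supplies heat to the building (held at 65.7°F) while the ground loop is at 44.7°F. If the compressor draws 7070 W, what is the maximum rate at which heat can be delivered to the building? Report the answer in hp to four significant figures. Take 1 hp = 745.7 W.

237.2 hp

In absolute terms T_C = 280.21 K and T_H = 291.87 K, so ΔT = 11.67 K.
COP_Carnot = T_H/ΔT = 291.87/11.67 = 25.02.
Q̇_max = COP_Carnot × Ẇ = 25.02 × 7070 W = 176900 W = 237.2 hp.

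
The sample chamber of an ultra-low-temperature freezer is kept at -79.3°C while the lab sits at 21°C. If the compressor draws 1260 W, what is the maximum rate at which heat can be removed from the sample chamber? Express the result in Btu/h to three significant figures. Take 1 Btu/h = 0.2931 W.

8310 Btu/h

In absolute terms T_C = 193.85 K and T_H = 294.15 K, so ΔT = 100.3 K.
COP_Carnot = T_C/ΔT = 193.85/100.3 = 1.933.
Q̇_max = COP_Carnot × Ẇ = 1.933 × 1260 W = 2435 W = 8308 Btu/h.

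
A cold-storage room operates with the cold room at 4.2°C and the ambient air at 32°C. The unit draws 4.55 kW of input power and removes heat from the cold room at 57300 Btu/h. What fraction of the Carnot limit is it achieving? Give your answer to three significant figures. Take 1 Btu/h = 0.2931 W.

0.370

Converting, Q̇_C = 57300 Btu/h = 16.79 kW, so COP_actual = Q̇_C/Ẇ = 16.79/4.550 = 3.691.
In absolute terms T_C = 277.35 K and T_H = 305.15 K, so ΔT = 27.80 K.
COP_Carnot = T_C/ΔT = 277.35/27.80 = 9.977.
η_II = COP_actual/COP_Carnot = 3.691/9.977 = 0.3700.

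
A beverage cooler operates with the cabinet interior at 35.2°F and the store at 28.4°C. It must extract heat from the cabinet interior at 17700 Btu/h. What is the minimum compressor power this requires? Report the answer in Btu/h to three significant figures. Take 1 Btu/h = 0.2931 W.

In absolute terms T_C = 274.93 K and T_H = 301.55 K, so ΔT = 26.62 K.
COP_Carnot = T_C/ΔT = 274.93/26.62 = 10.33.
Ẇ_min = Q̇/COP_Carnot = 17700/10.33 = 1714 Btu/h.

1710 Btu/h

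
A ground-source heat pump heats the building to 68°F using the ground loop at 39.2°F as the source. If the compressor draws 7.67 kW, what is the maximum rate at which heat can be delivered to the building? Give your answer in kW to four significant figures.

140.5 kW

In absolute terms T_C = 277.15 K and T_H = 293.15 K, so ΔT = 16.00 K.
COP_Carnot = T_H/ΔT = 293.15/16.00 = 18.32.
Q̇_max = COP_Carnot × Ẇ = 18.32 × 7.670 kW = 140.5 kW.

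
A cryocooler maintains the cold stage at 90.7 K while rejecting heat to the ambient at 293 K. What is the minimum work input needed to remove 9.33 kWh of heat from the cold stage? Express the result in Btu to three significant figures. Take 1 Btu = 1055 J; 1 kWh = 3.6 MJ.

The reservoir spacing is ΔT = 293 − 90.7 = 202.3 K.
The reversible limit is COP_R = T_C/ΔT = 0.4483, so W_min = Q_C/COP = Q_C·ΔT/T_C.
W_min = 9.330 × 202.3/90.70 = 20.81 kWh = 71010 Btu.

71000 Btu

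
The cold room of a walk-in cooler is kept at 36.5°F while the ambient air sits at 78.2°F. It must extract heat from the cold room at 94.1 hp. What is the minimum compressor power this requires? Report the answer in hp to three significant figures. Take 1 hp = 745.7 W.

In absolute terms T_C = 275.65 K and T_H = 298.82 K, so ΔT = 23.17 K.
COP_Carnot = T_C/ΔT = 275.65/23.17 = 11.90.
Ẇ_min = Q̇/COP_Carnot = 94.10/11.90 = 7.909 hp.

7.91 hp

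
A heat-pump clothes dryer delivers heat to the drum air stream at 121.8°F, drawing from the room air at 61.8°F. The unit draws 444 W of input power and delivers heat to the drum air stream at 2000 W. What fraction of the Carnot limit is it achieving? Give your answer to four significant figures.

0.4648

COP_actual = Q̇_H/Ẇ = 2000/444.0 = 4.505.
In absolute terms T_C = 289.71 K and T_H = 323.04 K, so ΔT = 33.33 K.
COP_Carnot = T_H/ΔT = 323.04/33.33 = 9.691.
η_II = COP_actual/COP_Carnot = 4.505/9.691 = 0.4648.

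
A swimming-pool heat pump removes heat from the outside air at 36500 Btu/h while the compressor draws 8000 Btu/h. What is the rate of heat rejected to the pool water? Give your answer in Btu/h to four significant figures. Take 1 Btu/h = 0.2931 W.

For a cyclic device the first law requires Q̇_H = Q̇_C + Ẇ.
Q̇_H = Q̇_C + Ẇ = 44500 Btu/h.

44500 Btu/h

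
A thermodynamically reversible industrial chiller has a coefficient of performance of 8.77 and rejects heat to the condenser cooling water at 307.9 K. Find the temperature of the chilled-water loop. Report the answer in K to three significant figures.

276 K

For a Carnot refrigerator COP_R = T_C/(T_H − T_C), so T_C = COP·T_H/(1 + COP).
With T_H = 307.90 K, T_C = 8.77 × 307.90/9.770 = 276.39 K.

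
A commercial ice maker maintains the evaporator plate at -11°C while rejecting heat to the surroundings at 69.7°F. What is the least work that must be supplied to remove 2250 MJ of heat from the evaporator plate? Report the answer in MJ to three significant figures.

In absolute terms T_C = 262.15 K and T_H = 294.09 K, so ΔT = 31.94 K.
The reversible limit is COP_R = T_C/ΔT = 8.206, so W_min = Q_C/COP = Q_C·ΔT/T_C.
W_min = 2250 × 31.94/262.15 = 274.2 MJ.

274 MJ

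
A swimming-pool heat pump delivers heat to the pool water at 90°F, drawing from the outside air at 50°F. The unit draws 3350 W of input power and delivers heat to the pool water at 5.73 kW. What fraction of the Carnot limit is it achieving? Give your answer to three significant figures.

Converting, Q̇_H = 5.730 kW = 5730 W, so COP_actual = Q̇_H/Ẇ = 5730/3350 = 1.710.
In absolute terms T_C = 283.15 K and T_H = 305.37 K, so ΔT = 22.22 K.
COP_Carnot = T_H/ΔT = 305.37/22.22 = 13.74.
η_II = COP_actual/COP_Carnot = 1.710/13.74 = 0.1245.

0.124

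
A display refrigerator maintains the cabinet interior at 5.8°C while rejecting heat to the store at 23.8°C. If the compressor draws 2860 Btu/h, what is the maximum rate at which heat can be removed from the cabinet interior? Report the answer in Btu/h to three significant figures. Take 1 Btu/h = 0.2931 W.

44300 Btu/h

In absolute terms T_C = 278.95 K and T_H = 296.95 K, so ΔT = 18.00 K.
COP_Carnot = T_C/ΔT = 278.95/18.00 = 15.50.
Q̇_max = COP_Carnot × Ẇ = 15.50 × 2860 Btu/h = 44320 Btu/h.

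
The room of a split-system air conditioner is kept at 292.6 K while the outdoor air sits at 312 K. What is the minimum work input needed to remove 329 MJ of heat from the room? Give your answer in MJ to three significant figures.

21.8 MJ

The reservoir spacing is ΔT = 312 − 292.6 = 19.40 K.
The reversible limit is COP_R = T_C/ΔT = 15.08, so W_min = Q_C/COP = Q_C·ΔT/T_C.
W_min = 329.0 × 19.40/292.60 = 21.81 MJ.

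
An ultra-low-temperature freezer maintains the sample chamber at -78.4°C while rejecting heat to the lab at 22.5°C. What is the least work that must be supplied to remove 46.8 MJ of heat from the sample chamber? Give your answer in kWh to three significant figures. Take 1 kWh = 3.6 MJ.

6.74 kWh

In absolute terms T_C = 194.75 K and T_H = 295.65 K, so ΔT = 100.9 K.
The reversible limit is COP_R = T_C/ΔT = 1.930, so W_min = Q_C/COP = Q_C·ΔT/T_C.
W_min = 46.80 × 100.9/194.75 = 24.25 MJ = 6.735 kWh.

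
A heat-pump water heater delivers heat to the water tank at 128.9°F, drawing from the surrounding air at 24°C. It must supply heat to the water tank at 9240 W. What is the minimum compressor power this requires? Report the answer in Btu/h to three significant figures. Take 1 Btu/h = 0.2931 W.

In absolute terms T_C = 297.15 K and T_H = 326.98 K, so ΔT = 29.83 K.
COP_Carnot = T_H/ΔT = 326.98/29.83 = 10.96.
Ẇ_min = Q̇/COP_Carnot = 9240/10.96 = 843.0 W = 2876 Btu/h.

2880 Btu/h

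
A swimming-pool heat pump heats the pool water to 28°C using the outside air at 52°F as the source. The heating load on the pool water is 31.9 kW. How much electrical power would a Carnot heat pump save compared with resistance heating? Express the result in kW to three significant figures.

30.1 kW

In absolute terms T_C = 284.26 K and T_H = 301.15 K, so ΔT = 16.89 K.
COP_Carnot = T_H/ΔT = 301.15/16.89 = 17.83.
Resistance heating needs Ẇ_res = Q̇_H = 31.90 kW; the reversible heat pump needs only Ẇ_hp = Q̇_H/COP = 1.789 kW.
Saving = 31.90 − 1.789 = 30.11 kW.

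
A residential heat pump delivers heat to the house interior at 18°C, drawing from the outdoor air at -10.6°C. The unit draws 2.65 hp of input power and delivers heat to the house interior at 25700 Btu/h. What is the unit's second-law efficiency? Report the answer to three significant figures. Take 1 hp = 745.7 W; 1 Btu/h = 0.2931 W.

0.374

Converting, Q̇_H = 25700 Btu/h = 10.10 hp, so COP_actual = Q̇_H/Ẇ = 10.10/2.650 = 3.812.
In absolute terms T_C = 262.55 K and T_H = 291.15 K, so ΔT = 28.60 K.
COP_Carnot = T_H/ΔT = 291.15/28.60 = 10.18.
η_II = COP_actual/COP_Carnot = 3.812/10.18 = 0.3744.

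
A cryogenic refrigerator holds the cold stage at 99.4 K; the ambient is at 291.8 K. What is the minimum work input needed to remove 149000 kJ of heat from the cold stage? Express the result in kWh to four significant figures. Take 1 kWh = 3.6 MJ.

The reservoir spacing is ΔT = 291.8 − 99.4 = 192.4 K.
The reversible limit is COP_R = T_C/ΔT = 0.5166, so W_min = Q_C/COP = Q_C·ΔT/T_C.
W_min = 149000 × 192.4/99.40 = 288400 kJ = 80.11 kWh.

80.11 kWh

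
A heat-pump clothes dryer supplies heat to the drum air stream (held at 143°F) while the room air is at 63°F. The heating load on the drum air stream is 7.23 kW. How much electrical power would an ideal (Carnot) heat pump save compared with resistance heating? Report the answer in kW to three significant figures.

6.27 kW

In absolute terms T_C = 290.37 K and T_H = 334.82 K, so ΔT = 44.44 K.
COP_Carnot = T_H/ΔT = 334.82/44.44 = 7.533.
Resistance heating needs Ẇ_res = Q̇_H = 7.230 kW; the reversible heat pump needs only Ẇ_hp = Q̇_H/COP = 0.9597 kW.
Saving = 7.230 − 0.9597 = 6.270 kW.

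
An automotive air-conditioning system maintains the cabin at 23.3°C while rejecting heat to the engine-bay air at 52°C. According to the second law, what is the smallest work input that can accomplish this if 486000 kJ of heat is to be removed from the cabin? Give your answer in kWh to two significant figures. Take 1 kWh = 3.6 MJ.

In absolute terms T_C = 296.45 K and T_H = 325.15 K, so ΔT = 28.70 K.
The reversible limit is COP_R = T_C/ΔT = 10.33, so W_min = Q_C/COP = Q_C·ΔT/T_C.
W_min = 486000 × 28.70/296.45 = 47050 kJ = 13.07 kWh.

13 kWh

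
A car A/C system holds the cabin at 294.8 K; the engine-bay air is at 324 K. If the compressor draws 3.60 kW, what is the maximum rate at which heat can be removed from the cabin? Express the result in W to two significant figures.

36000 W

The reservoir spacing is ΔT = 324 − 294.8 = 29.20 K.
COP_Carnot = T_C/ΔT = 294.80/29.20 = 10.10.
Q̇_max = COP_Carnot × Ẇ = 10.10 × 3.600 kW = 36.35 kW = 36350 W.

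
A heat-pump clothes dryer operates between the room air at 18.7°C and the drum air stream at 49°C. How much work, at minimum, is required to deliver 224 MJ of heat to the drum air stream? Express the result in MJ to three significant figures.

In absolute terms T_C = 291.85 K and T_H = 322.15 K, so ΔT = 30.30 K.
The reversible limit is COP_HP = T_H/ΔT = 10.63, so W_min = Q_H/COP = Q_H·ΔT/T_H.
W_min = 224.0 × 30.30/322.15 = 21.07 MJ.

21.1 MJ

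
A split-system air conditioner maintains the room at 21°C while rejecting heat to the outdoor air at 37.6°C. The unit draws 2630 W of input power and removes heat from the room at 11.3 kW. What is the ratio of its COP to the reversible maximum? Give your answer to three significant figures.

Converting, Q̇_C = 11.30 kW = 11300 W, so COP_actual = Q̇_C/Ẇ = 11300/2630 = 4.297.
In absolute terms T_C = 294.15 K and T_H = 310.75 K, so ΔT = 16.60 K.
COP_Carnot = T_C/ΔT = 294.15/16.60 = 17.72.
η_II = COP_actual/COP_Carnot = 4.297/17.72 = 0.2425.

0.242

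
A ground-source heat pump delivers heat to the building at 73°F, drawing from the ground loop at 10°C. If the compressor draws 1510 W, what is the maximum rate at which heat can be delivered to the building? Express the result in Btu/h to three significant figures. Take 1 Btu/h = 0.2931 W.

119000 Btu/h

In absolute terms T_C = 283.15 K and T_H = 295.93 K, so ΔT = 12.78 K.
COP_Carnot = T_H/ΔT = 295.93/12.78 = 23.16.
Q̇_max = COP_Carnot × Ẇ = 23.16 × 1510 W = 34970 W = 119300 Btu/h.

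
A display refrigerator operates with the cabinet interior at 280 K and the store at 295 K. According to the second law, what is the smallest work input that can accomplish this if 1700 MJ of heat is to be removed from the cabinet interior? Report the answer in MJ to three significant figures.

91.1 MJ

The reservoir spacing is ΔT = 295 − 280 = 15.00 K.
The reversible limit is COP_R = T_C/ΔT = 18.67, so W_min = Q_C/COP = Q_C·ΔT/T_C.
W_min = 1700 × 15.00/280.00 = 91.07 MJ.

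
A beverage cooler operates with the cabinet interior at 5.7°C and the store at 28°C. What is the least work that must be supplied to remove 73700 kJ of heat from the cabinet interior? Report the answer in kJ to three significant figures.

5890 kJ

In absolute terms T_C = 278.85 K and T_H = 301.15 K, so ΔT = 22.30 K.
The reversible limit is COP_R = T_C/ΔT = 12.50, so W_min = Q_C/COP = Q_C·ΔT/T_C.
W_min = 73700 × 22.30/278.85 = 5894 kJ.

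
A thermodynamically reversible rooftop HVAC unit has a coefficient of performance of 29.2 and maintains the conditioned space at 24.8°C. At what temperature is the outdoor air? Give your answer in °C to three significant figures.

35.0 °C

COP_R = T_C/(T_H − T_C) gives T_H − T_C = T_C/COP.
With T_C = 297.95 K, T_H = 297.95 × (1 + 1/29.2) = 308.15 K.
Converting, 308.15 K = 35.00°C.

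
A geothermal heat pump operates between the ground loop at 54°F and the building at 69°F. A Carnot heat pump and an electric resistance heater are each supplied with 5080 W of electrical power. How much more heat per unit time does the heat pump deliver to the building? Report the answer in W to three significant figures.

In absolute terms T_C = 285.37 K and T_H = 293.71 K, so ΔT = 8.333 K.
COP_Carnot = T_H/ΔT = 293.71/8.333 = 35.24.
The heat pump delivers Q̇_H = COP × Ẇ = 179000 W; the resistance heater delivers Ẇ = 5080 W.
Extra = (COP − 1)·Ẇ = 174000 W.

174000 W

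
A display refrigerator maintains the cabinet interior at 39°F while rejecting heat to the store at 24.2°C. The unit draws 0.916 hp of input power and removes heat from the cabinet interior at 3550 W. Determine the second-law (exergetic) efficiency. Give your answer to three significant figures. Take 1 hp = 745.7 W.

Converting, Q̇_C = 3550 W = 4.761 hp, so COP_actual = Q̇_C/Ẇ = 4.761/0.9160 = 5.197.
In absolute terms T_C = 277.04 K and T_H = 297.35 K, so ΔT = 20.31 K.
COP_Carnot = T_C/ΔT = 277.04/20.31 = 13.64.
η_II = COP_actual/COP_Carnot = 5.197/13.64 = 0.3810.

0.381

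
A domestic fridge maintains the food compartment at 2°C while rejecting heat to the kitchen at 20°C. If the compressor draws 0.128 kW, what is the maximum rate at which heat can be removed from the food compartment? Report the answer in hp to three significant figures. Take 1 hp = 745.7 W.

In absolute terms T_C = 275.15 K and T_H = 293.15 K, so ΔT = 18.00 K.
COP_Carnot = T_C/ΔT = 275.15/18.00 = 15.29.
Q̇_max = COP_Carnot × Ẇ = 15.29 × 0.1280 kW = 1.957 kW = 2.624 hp.

2.62 hp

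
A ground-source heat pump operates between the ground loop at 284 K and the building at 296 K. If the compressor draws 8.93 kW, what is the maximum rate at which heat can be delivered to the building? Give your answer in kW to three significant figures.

The reservoir spacing is ΔT = 296 − 284 = 12.00 K.
COP_Carnot = T_H/ΔT = 296.00/12.00 = 24.67.
Q̇_max = COP_Carnot × Ẇ = 24.67 × 8.930 kW = 220.3 kW.

220 kW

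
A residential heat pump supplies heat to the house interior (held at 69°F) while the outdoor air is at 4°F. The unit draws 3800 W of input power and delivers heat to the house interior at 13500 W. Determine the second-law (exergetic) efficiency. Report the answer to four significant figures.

0.4368

COP_actual = Q̇_H/Ẇ = 13500/3800 = 3.553.
In absolute terms T_C = 257.59 K and T_H = 293.71 K, so ΔT = 36.11 K.
COP_Carnot = T_H/ΔT = 293.71/36.11 = 8.133.
η_II = COP_actual/COP_Carnot = 3.553/8.133 = 0.4368.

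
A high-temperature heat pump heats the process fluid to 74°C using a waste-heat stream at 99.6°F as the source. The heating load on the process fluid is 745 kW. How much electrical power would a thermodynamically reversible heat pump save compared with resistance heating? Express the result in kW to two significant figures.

670 kW

In absolute terms T_C = 310.71 K and T_H = 347.15 K, so ΔT = 36.44 K.
COP_Carnot = T_H/ΔT = 347.15/36.44 = 9.525.
Resistance heating needs Ẇ_res = Q̇_H = 745.0 kW; the reversible heat pump needs only Ẇ_hp = Q̇_H/COP = 78.21 kW.
Saving = 745.0 − 78.21 = 666.8 kW.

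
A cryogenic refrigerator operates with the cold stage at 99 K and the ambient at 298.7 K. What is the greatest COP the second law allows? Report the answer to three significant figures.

The reservoir spacing is ΔT = 298.7 − 99 = 199.7 K.
For a reversible cycle, COP_Carnot = T_C/ΔT = 99.00/199.7 = 0.4957.

0.496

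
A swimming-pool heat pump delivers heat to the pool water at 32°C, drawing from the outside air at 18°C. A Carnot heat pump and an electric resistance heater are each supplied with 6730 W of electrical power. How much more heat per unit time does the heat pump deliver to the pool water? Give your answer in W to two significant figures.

140000 W

In absolute terms T_C = 291.15 K and T_H = 305.15 K, so ΔT = 14.00 K.
COP_Carnot = T_H/ΔT = 305.15/14.00 = 21.80.
The heat pump delivers Q̇_H = COP × Ẇ = 146700 W; the resistance heater delivers Ẇ = 6730 W.
Extra = (COP − 1)·Ẇ = 140000 W.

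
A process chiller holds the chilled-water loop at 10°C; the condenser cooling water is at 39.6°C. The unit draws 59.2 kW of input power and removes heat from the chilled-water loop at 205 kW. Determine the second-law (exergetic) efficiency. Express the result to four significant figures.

0.3620

COP_actual = Q̇_C/Ẇ = 205.0/59.20 = 3.463.
In absolute terms T_C = 283.15 K and T_H = 312.75 K, so ΔT = 29.60 K.
COP_Carnot = T_C/ΔT = 283.15/29.60 = 9.566.
η_II = COP_actual/COP_Carnot = 3.463/9.566 = 0.3620.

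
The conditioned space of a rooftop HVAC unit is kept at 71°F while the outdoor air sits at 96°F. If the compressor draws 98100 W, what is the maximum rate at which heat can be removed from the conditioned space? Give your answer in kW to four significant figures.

In absolute terms T_C = 294.82 K and T_H = 308.71 K, so ΔT = 13.89 K.
COP_Carnot = T_C/ΔT = 294.82/13.89 = 21.23.
Q̇_max = COP_Carnot × Ẇ = 21.23 × 98100 W = 2082000 W = 2082 kW.

2082 kW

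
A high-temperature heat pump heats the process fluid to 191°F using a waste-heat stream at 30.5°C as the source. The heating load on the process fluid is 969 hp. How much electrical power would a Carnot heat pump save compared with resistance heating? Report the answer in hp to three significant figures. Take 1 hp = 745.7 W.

814 hp

In absolute terms T_C = 303.65 K and T_H = 361.48 K, so ΔT = 57.83 K.
COP_Carnot = T_H/ΔT = 361.48/57.83 = 6.250.
Resistance heating needs Ẇ_res = Q̇_H = 969.0 hp; the reversible heat pump needs only Ẇ_hp = Q̇_H/COP = 155.0 hp.
Saving = 969.0 − 155.0 = 814.0 hp.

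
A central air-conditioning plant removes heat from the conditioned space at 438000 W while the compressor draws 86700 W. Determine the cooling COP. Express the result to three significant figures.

The first law gives Q̇_H = Q̇_C + Ẇ, so the three rates are Q̇_C = 438000, Q̇_H = 524700, Ẇ = 86700 W.
COP_R = Q̇_C/Ẇ = 438000/86700 = 5.052.

5.05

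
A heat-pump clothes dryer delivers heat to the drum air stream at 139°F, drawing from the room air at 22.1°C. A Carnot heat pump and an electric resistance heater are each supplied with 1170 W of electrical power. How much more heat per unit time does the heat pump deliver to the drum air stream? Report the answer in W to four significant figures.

9250 W

In absolute terms T_C = 295.25 K and T_H = 332.59 K, so ΔT = 37.34 K.
COP_Carnot = T_H/ΔT = 332.59/37.34 = 8.906.
The heat pump delivers Q̇_H = COP × Ẇ = 10420 W; the resistance heater delivers Ẇ = 1170 W.
Extra = (COP − 1)·Ẇ = 9250 W.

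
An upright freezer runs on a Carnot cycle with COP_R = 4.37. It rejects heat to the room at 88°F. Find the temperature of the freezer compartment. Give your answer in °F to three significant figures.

For a Carnot refrigerator COP_R = T_C/(T_H − T_C), so T_C = COP·T_H/(1 + COP).
With T_H = 304.26 K, T_C = 4.37 × 304.26/5.370 = 247.60 K.
Converting, 247.60 K = -13.99°F.

-14.0 °F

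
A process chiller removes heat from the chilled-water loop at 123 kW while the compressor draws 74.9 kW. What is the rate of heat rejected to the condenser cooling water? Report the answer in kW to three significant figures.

198 kW

For a cyclic device the first law requires Q̇_H = Q̇_C + Ẇ.
Q̇_H = Q̇_C + Ẇ = 197.9 kW.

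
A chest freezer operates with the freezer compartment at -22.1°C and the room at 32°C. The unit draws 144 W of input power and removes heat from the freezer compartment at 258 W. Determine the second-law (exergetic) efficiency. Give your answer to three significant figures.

COP_actual = Q̇_C/Ẇ = 258.0/144.0 = 1.792.
In absolute terms T_C = 251.05 K and T_H = 305.15 K, so ΔT = 54.10 K.
COP_Carnot = T_C/ΔT = 251.05/54.10 = 4.640.
η_II = COP_actual/COP_Carnot = 1.792/4.640 = 0.3861.

0.386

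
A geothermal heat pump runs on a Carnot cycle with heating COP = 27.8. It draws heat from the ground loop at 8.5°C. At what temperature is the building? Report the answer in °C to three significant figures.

19.0 °C

COP_HP = T_H/(T_H − T_C) rearranges to T_H = COP·T_C/(COP − 1).
With T_C = 281.65 K, T_H = 27.8 × 281.65/26.80 = 292.16 K.
Converting, 292.16 K = 19.01°C.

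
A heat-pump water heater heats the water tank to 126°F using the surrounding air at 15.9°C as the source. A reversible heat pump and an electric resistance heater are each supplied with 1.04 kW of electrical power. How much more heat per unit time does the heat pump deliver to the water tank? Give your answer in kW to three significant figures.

In absolute terms T_C = 289.05 K and T_H = 325.37 K, so ΔT = 36.32 K.
COP_Carnot = T_H/ΔT = 325.37/36.32 = 8.958.
The heat pump delivers Q̇_H = COP × Ẇ = 9.316 kW; the resistance heater delivers Ẇ = 1.040 kW.
Extra = (COP − 1)·Ẇ = 8.276 kW.

8.28 kW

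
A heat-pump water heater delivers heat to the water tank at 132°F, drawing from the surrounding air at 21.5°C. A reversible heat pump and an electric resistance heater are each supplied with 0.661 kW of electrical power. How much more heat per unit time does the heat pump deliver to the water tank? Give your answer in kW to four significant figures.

In absolute terms T_C = 294.65 K and T_H = 328.71 K, so ΔT = 34.06 K.
COP_Carnot = T_H/ΔT = 328.71/34.06 = 9.652.
The heat pump delivers Q̇_H = COP × Ẇ = 6.380 kW; the resistance heater delivers Ẇ = 0.6610 kW.
Extra = (COP − 1)·Ẇ = 5.719 kW.

5.719 kW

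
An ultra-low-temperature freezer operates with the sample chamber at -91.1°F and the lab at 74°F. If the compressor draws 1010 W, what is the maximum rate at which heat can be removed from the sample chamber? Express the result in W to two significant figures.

In absolute terms T_C = 204.76 K and T_H = 296.48 K, so ΔT = 91.72 K.
COP_Carnot = T_C/ΔT = 204.76/91.72 = 2.232.
Q̇_max = COP_Carnot × Ẇ = 2.232 × 1010 W = 2255 W.

2300 W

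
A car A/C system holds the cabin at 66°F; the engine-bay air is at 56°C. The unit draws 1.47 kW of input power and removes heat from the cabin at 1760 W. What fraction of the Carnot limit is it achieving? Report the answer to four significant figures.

0.1521

Converting, Q̇_C = 1760 W = 1.760 kW, so COP_actual = Q̇_C/Ẇ = 1.760/1.470 = 1.197.
In absolute terms T_C = 292.04 K and T_H = 329.15 K, so ΔT = 37.11 K.
COP_Carnot = T_C/ΔT = 292.04/37.11 = 7.869.
η_II = COP_actual/COP_Carnot = 1.197/7.869 = 0.1521.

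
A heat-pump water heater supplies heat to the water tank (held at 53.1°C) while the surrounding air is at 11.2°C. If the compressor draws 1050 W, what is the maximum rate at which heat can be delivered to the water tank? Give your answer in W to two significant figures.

In absolute terms T_C = 284.35 K and T_H = 326.25 K, so ΔT = 41.90 K.
COP_Carnot = T_H/ΔT = 326.25/41.90 = 7.786.
Q̇_max = COP_Carnot × Ẇ = 7.786 × 1050 W = 8176 W.

8200 W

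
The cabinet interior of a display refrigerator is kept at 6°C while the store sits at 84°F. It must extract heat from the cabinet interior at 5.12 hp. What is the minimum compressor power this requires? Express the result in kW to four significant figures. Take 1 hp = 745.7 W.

0.3131 kW

In absolute terms T_C = 279.15 K and T_H = 302.04 K, so ΔT = 22.89 K.
COP_Carnot = T_C/ΔT = 279.15/22.89 = 12.20.
Ẇ_min = Q̇/COP_Carnot = 5.120/12.20 = 0.4198 hp = 0.3131 kW.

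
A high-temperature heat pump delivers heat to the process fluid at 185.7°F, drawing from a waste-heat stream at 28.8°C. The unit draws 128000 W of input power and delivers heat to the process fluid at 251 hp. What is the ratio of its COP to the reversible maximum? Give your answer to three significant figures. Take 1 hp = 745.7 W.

0.231

Converting, Q̇_H = 251.0 hp = 187200 W, so COP_actual = Q̇_H/Ẇ = 187200/128000 = 1.462.
In absolute terms T_C = 301.95 K and T_H = 358.54 K, so ΔT = 56.59 K.
COP_Carnot = T_H/ΔT = 358.54/56.59 = 6.336.
η_II = COP_actual/COP_Carnot = 1.462/6.336 = 0.2308.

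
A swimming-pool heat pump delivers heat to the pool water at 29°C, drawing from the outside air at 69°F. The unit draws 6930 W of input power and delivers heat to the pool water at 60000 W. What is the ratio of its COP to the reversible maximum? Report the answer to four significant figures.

COP_actual = Q̇_H/Ẇ = 60000/6930 = 8.658.
In absolute terms T_C = 293.71 K and T_H = 302.15 K, so ΔT = 8.444 K.
COP_Carnot = T_H/ΔT = 302.15/8.444 = 35.78.
η_II = COP_actual/COP_Carnot = 8.658/35.78 = 0.2420.

0.2420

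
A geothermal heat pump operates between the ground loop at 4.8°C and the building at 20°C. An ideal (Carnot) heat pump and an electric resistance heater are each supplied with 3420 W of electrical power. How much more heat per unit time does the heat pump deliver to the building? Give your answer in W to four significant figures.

62540 W

In absolute terms T_C = 277.95 K and T_H = 293.15 K, so ΔT = 15.20 K.
COP_Carnot = T_H/ΔT = 293.15/15.20 = 19.29.
The heat pump delivers Q̇_H = COP × Ẇ = 65960 W; the resistance heater delivers Ẇ = 3420 W.
Extra = (COP − 1)·Ẇ = 62540 W.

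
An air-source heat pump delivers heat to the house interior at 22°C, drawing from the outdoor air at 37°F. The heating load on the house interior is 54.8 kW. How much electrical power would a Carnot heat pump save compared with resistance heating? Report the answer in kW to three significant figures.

51.2 kW

In absolute terms T_C = 275.93 K and T_H = 295.15 K, so ΔT = 19.22 K.
COP_Carnot = T_H/ΔT = 295.15/19.22 = 15.35.
Resistance heating needs Ẇ_res = Q̇_H = 54.80 kW; the reversible heat pump needs only Ẇ_hp = Q̇_H/COP = 3.569 kW.
Saving = 54.80 − 3.569 = 51.23 kW.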